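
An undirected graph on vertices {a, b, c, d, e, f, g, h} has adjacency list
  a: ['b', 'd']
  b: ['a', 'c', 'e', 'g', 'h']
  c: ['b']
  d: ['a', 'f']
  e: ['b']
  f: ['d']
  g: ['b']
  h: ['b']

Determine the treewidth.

1

A width-1 tree decomposition is:
Bags: B1 = {a, b}  B2 = {b, h}  B3 = {a, d}  B4 = {b, g}  B5 = {b, c}  B6 = {d, f}  B7 = {b, e}
Tree: B1–B2, B1–B3, B2–B4, B4–B5, B3–B6, B2–B7
Every bag has size at most 2, so the width is 2 − 1 = 1 and tw(G) ≤ 1. G has an edge, so its treewidth is at least 1. Therefore the treewidth is 1.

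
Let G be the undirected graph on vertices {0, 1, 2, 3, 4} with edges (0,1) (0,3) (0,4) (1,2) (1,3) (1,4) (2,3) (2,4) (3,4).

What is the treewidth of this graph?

3

A width-3 tree decomposition is:
Bags: B1 = {0, 1, 3, 4}  B2 = {1, 2, 3, 4}
Tree: B1–B2
Every bag has size at most 4, so the width is 4 − 1 = 3 and tw(G) ≤ 3. On the other hand G contains the 4-clique {0, 1, 3, 4}. A clique must lie in a single bag of any decomposition, so no decomposition can have width below 3. Combining the bounds, tw(G) = 3.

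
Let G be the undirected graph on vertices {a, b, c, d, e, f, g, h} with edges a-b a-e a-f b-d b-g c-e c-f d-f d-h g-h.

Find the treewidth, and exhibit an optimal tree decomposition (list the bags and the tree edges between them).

Every bag has size at most 3, so the width is 3 − 1 = 2 and tw(G) ≤ 2. The edges e–c–f–a–e form a cycle, so G is not a tree and its treewidth is at least 2. Hence tw(G) = 2 exactly.

Treewidth 2.
One such decomposition:
Bags: B1 = {a, c, e}  B2 = {a, c, f}  B3 = {a, b, f}  B4 = {b, d, f}  B5 = {b, d, g}  B6 = {d, g, h}
Tree: B1–B2, B2–B3, B3–B4, B4–B5, B5–B6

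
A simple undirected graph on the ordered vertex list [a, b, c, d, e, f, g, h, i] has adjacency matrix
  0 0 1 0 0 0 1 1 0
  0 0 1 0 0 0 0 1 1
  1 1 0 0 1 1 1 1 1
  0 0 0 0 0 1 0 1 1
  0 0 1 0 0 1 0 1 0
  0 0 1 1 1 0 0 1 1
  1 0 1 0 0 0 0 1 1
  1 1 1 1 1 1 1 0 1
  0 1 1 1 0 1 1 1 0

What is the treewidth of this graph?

3

A width-3 tree decomposition is:
Bags: B1 = {c, g, h, i}  B2 = {c, f, h, i}  B3 = {b, c, h, i}  B4 = {a, c, g, h}  B5 = {c, e, f, h}  B6 = {d, f, h, i}
Tree: B1–B2, B2–B3, B1–B4, B2–B5, B2–B6
Each bag holds 4 vertices, so the decomposition has width 3, which upper-bounds the treewidth. For the lower bound, the 4 vertices {d, f, h, i} are pairwise adjacent, and any tree decomposition puts a clique entirely inside one bag — forcing width ≥ 3. The upper and lower bounds meet at 3, so that is the treewidth.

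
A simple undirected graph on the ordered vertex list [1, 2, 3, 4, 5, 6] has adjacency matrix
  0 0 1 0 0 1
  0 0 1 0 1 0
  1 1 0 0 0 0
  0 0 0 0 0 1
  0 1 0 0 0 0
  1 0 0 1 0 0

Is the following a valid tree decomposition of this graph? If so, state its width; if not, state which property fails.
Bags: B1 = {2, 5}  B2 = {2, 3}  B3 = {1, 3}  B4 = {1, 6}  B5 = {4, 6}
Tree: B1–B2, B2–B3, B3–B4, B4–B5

Yes; width 1.

Checking the three conditions: (i) the bags cover all of {1, 2, 3, 4, 5, 6}; (ii) for each edge, some bag contains both endpoints; (iii) the bags containing any fixed vertex form a subtree. All hold, so the decomposition is valid with width 2 − 1 = 1.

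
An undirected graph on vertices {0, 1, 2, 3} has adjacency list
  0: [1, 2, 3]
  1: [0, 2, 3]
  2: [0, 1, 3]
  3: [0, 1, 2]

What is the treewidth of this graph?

A width-3 tree decomposition is:
Bags: B1 = {0, 1, 2, 3}
Tree: (single bag)
A single bag containing all 4 vertices is trivially a valid decomposition of width 3. On the other hand G contains the 4-clique {0, 1, 2, 3}. A clique must lie in a single bag of any decomposition, so no decomposition can have width below 3. Hence tw(G) = 3 exactly.

3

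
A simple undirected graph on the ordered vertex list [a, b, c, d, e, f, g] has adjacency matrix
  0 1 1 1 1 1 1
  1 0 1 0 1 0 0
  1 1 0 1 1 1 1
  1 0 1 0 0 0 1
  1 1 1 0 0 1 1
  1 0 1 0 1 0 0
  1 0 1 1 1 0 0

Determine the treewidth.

3

A width-3 tree decomposition is:
Bags: B1 = {a, c, e, g}  B2 = {a, c, d, g}  B3 = {a, c, e, f}  B4 = {a, b, c, e}
Tree: B1–B2, B1–B3, B1–B4
Every bag has size at most 4, so the width is 4 − 1 = 3 and tw(G) ≤ 3. On the other hand G contains the 4-clique {a, c, d, g}. A clique must lie in a single bag of any decomposition, so no decomposition can have width below 3. Therefore the treewidth is 3.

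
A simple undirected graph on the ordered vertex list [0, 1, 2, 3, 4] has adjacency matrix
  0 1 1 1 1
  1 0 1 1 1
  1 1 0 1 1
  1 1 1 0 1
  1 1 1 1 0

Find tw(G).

4

A width-4 tree decomposition is:
Bags: B1 = {0, 1, 2, 3, 4}
Tree: (single bag)
With just one bag of size 5, the width is 5 − 1 = 4, so tw(G) ≤ 4. For the lower bound, the 5 vertices {0, 1, 2, 3, 4} are pairwise adjacent, and any tree decomposition puts a clique entirely inside one bag — forcing width ≥ 4. Therefore the treewidth is 4.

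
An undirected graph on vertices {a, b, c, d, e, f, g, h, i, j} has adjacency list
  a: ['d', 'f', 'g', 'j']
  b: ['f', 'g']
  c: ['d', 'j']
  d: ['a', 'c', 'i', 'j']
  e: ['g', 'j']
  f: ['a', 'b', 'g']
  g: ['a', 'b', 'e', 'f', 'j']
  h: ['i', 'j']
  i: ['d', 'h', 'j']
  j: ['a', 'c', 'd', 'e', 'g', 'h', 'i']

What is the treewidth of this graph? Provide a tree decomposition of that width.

Each bag holds 3 vertices, so the decomposition has width 2, which upper-bounds the treewidth. Conversely, {c, d, j} is a clique of size 3, and the vertices of any clique must share a bag in every tree decomposition; so some bag has ≥ 3 vertices and tw(G) ≥ 2. The upper and lower bounds meet at 2, so that is the treewidth.

Treewidth 2.
One such decomposition:
Bags: B1 = {a, g, j}  B2 = {a, f, g}  B3 = {a, d, j}  B4 = {d, i, j}  B5 = {c, d, j}  B6 = {h, i, j}  B7 = {e, g, j}  B8 = {b, f, g}
Tree: B1–B2, B1–B3, B3–B4, B3–B5, B4–B6, B1–B7, B2–B8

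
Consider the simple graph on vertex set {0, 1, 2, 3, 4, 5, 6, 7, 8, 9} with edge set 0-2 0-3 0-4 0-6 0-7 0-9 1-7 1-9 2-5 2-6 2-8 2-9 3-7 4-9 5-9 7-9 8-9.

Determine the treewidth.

2

A width-2 tree decomposition is:
Bags: B1 = {0, 2, 9}  B2 = {0, 2, 6}  B3 = {0, 7, 9}  B4 = {2, 8, 9}  B5 = {0, 4, 9}  B6 = {1, 7, 9}  B7 = {0, 3, 7}  B8 = {2, 5, 9}
Tree: B1–B2, B1–B3, B1–B4, B1–B5, B3–B6, B3–B7, B4–B8
Every bag has size at most 3, so the width is 3 − 1 = 2 and tw(G) ≤ 2. Conversely, {0, 2, 9} is a clique of size 3, and the vertices of any clique must share a bag in every tree decomposition; so some bag has ≥ 3 vertices and tw(G) ≥ 2. Hence tw(G) = 2 exactly.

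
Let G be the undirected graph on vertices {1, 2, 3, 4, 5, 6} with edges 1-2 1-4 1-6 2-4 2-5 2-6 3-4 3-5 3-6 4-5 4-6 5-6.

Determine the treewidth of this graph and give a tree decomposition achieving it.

Every bag has size at most 4, so the width is 4 − 1 = 3 and tw(G) ≤ 3. For the lower bound, the 4 vertices {1, 2, 4, 6} are pairwise adjacent, and any tree decomposition puts a clique entirely inside one bag — forcing width ≥ 3. The upper and lower bounds meet at 3, so that is the treewidth.

Treewidth 3.
Bags: B1 = {1, 2, 4, 6}  B2 = {2, 4, 5, 6}  B3 = {3, 4, 5, 6}
Tree: B1–B2, B2–B3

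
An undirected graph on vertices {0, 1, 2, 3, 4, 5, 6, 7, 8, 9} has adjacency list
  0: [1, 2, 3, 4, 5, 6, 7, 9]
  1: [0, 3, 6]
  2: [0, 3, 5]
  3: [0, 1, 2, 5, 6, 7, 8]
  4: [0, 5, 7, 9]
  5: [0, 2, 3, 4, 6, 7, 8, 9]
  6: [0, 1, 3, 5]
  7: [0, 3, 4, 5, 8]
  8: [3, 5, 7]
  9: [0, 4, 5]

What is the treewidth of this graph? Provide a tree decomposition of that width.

The largest bag has 4 vertices, giving width 3; this decomposition certifies tw(G) ≤ 3. Conversely, {0, 1, 3, 6} is a clique of size 4, and the vertices of any clique must share a bag in every tree decomposition; so some bag has ≥ 4 vertices and tw(G) ≥ 3. Hence tw(G) = 3 exactly.

Treewidth 3.
One optimal decomposition is:
Bags: B1 = {0, 4, 5, 7}  B2 = {0, 3, 5, 7}  B3 = {0, 3, 5, 6}  B4 = {3, 5, 7, 8}  B5 = {0, 2, 3, 5}  B6 = {0, 1, 3, 6}  B7 = {0, 4, 5, 9}
Tree: B1–B2, B2–B3, B2–B4, B3–B5, B3–B6, B1–B7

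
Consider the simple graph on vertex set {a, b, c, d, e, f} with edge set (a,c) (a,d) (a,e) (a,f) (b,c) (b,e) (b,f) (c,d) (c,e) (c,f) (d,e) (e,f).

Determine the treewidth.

A width-3 tree decomposition is:
Bags: B1 = {a, c, e, f}  B2 = {b, c, e, f}  B3 = {a, c, d, e}
Tree: B1–B2, B1–B3
Each bag holds 4 vertices, so the decomposition has width 3, which upper-bounds the treewidth. For the lower bound, the 4 vertices {a, c, d, e} are pairwise adjacent, and any tree decomposition puts a clique entirely inside one bag — forcing width ≥ 3. Combining the bounds, tw(G) = 3.

3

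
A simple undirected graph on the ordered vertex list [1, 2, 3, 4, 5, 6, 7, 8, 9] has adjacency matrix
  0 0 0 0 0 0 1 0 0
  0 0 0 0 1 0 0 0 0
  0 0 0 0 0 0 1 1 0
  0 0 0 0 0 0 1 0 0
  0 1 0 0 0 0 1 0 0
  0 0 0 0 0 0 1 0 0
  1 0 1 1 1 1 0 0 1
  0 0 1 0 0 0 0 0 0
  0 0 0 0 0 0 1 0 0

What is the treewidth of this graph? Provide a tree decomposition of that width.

Every bag has size at most 2, so the width is 2 − 1 = 1 and tw(G) ≤ 1. Since G has at least one edge (e.g. 7–5), it is not an edgeless graph, so tw(G) ≥ 1. Combining the bounds, tw(G) = 1.

Treewidth 1.
One optimal decomposition is:
Bags: B1 = {5, 7}  B2 = {4, 7}  B3 = {7, 9}  B4 = {3, 7}  B5 = {2, 5}  B6 = {3, 8}  B7 = {6, 7}  B8 = {1, 7}
Tree: B1–B2, B2–B3, B1–B4, B1–B5, B4–B6, B3–B7, B4–B8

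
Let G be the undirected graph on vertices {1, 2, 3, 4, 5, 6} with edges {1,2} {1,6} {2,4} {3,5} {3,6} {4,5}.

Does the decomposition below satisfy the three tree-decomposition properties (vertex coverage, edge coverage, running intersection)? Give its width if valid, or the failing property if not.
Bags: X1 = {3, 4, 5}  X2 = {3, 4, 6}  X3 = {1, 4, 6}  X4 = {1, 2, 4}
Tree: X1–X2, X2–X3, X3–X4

Every vertex of G appears in some bag (union = {1, 2, 3, 4, 5, 6}); every edge is covered by a bag; and for each vertex v the set of bags containing v is connected in the bag tree. The decomposition is therefore valid. The largest bag has 3 vertices, so the width is 2.

Yes; width 2.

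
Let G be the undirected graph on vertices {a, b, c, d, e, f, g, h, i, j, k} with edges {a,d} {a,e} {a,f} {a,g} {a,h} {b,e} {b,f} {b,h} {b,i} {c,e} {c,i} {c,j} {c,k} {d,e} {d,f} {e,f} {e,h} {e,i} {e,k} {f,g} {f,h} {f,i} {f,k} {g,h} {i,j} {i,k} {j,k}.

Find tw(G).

3

A width-3 tree decomposition is:
Bags: B1 = {b, e, f, i}  B2 = {b, e, f, h}  B3 = {e, f, i, k}  B4 = {a, e, f, h}  B5 = {c, e, i, k}  B6 = {a, d, e, f}  B7 = {c, i, j, k}  B8 = {a, f, g, h}
Tree: B1–B2, B1–B3, B2–B4, B3–B5, B4–B6, B5–B7, B4–B8
Every bag has size at most 4, so the width is 4 − 1 = 3 and tw(G) ≤ 3. For the lower bound, the 4 vertices {c, i, j, k} are pairwise adjacent, and any tree decomposition puts a clique entirely inside one bag — forcing width ≥ 3. The upper and lower bounds meet at 3, so that is the treewidth.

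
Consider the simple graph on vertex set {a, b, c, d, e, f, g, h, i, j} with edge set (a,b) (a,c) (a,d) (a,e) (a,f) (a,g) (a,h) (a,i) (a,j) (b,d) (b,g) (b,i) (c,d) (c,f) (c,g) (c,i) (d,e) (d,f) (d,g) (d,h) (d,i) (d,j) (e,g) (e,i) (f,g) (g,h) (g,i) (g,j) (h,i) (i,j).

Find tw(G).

4

A width-4 tree decomposition is:
Bags: B1 = {a, d, g, i, j}  B2 = {a, c, d, g, i}  B3 = {a, d, e, g, i}  B4 = {a, c, d, f, g}  B5 = {a, d, g, h, i}  B6 = {a, b, d, g, i}
Tree: B1–B2, B1–B3, B2–B4, B3–B5, B5–B6
Every bag has size at most 5, so the width is 5 − 1 = 4 and tw(G) ≤ 4. Conversely, {a, c, d, f, g} is a clique of size 5, and the vertices of any clique must share a bag in every tree decomposition; so some bag has ≥ 5 vertices and tw(G) ≥ 4. Therefore the treewidth is 4.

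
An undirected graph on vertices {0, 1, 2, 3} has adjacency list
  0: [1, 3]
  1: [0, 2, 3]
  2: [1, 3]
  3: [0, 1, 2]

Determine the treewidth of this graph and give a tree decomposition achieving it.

Each bag holds 3 vertices, so the decomposition has width 2, which upper-bounds the treewidth. Conversely, {0, 1, 3} is a clique of size 3, and the vertices of any clique must share a bag in every tree decomposition; so some bag has ≥ 3 vertices and tw(G) ≥ 2. The upper and lower bounds meet at 2, so that is the treewidth.

Treewidth 2.
Bags: B1 = {0, 1, 3}  B2 = {1, 2, 3}
Tree: B1–B2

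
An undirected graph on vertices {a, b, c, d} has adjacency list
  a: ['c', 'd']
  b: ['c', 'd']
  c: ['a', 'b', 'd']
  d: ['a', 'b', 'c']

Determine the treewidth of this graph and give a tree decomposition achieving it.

Each bag holds 3 vertices, so the decomposition has width 2, which upper-bounds the treewidth. On the other hand G contains the 3-clique {a, c, d}. A clique must lie in a single bag of any decomposition, so no decomposition can have width below 2. Hence tw(G) = 2 exactly.

Treewidth 2.
Bags: B1 = {b, c, d}  B2 = {a, c, d}
Tree: B1–B2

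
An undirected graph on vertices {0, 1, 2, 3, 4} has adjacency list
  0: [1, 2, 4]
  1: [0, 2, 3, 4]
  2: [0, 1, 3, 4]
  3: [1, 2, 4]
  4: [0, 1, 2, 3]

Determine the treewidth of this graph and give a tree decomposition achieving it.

The largest bag has 4 vertices, giving width 3; this decomposition certifies tw(G) ≤ 3. On the other hand G contains the 4-clique {0, 1, 2, 4}. A clique must lie in a single bag of any decomposition, so no decomposition can have width below 3. Therefore the treewidth is 3.

Treewidth 3.
One such decomposition:
Bags: B1 = {0, 1, 2, 4}  B2 = {1, 2, 3, 4}
Tree: B1–B2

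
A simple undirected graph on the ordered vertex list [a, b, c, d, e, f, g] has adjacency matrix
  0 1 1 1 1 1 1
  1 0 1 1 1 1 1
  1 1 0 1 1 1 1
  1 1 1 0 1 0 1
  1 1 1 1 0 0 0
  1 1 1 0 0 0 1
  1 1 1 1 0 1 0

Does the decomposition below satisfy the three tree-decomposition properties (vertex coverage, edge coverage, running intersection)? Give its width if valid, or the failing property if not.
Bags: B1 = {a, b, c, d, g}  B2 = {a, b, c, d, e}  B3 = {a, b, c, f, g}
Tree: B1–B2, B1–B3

Vertex coverage: the bags together contain {a, b, c, d, e, f, g}, the full vertex set. Edge coverage: each edge of G has both endpoints in at least one bag. Running intersection: for every vertex, the bags containing it form a connected subtree. All three properties hold, so this is a valid tree decomposition of width max|bag| − 1 = 4, and hence tw(G) ≤ 4.

Yes; width 4.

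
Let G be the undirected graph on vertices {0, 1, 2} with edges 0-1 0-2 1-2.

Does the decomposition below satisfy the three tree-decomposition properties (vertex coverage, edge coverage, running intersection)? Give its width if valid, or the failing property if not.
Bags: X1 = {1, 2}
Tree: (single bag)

No — vertex 0 appears in no bag.

A tree decomposition must satisfy three properties: every vertex lies in some bag; for every edge, both endpoints lie together in some bag; and for every vertex, the bags containing it form a connected subtree. Here vertex 0 appears in no bag, so the decomposition is invalid.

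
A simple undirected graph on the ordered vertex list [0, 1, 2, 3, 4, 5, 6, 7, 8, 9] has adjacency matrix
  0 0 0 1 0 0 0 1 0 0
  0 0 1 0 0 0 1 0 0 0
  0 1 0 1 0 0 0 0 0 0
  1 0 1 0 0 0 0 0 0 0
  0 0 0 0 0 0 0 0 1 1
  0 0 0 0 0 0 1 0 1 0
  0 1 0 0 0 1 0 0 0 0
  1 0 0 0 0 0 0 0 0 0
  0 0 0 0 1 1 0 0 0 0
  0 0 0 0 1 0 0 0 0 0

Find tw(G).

1

A width-1 tree decomposition is:
Bags: B1 = {0, 7}  B2 = {0, 3}  B3 = {2, 3}  B4 = {1, 2}  B5 = {1, 6}  B6 = {5, 6}  B7 = {5, 8}  B8 = {4, 8}  B9 = {4, 9}
Tree: B1–B2, B2–B3, B3–B4, B4–B5, B5–B6, B6–B7, B7–B8, B8–B9
Every bag has size at most 2, so the width is 2 − 1 = 1 and tw(G) ≤ 1. Any graph with an edge has treewidth ≥ 1, and G has the edge 7–0. Therefore the treewidth is 1.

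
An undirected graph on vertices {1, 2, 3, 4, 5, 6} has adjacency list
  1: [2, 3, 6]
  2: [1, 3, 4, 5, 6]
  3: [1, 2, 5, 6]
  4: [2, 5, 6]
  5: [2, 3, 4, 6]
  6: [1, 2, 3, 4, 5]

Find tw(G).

3

A width-3 tree decomposition is:
Bags: B1 = {2, 3, 5, 6}  B2 = {1, 2, 3, 6}  B3 = {2, 4, 5, 6}
Tree: B1–B2, B1–B3
Every bag has size at most 4, so the width is 4 − 1 = 3 and tw(G) ≤ 3. Conversely, {1, 2, 3, 6} is a clique of size 4, and the vertices of any clique must share a bag in every tree decomposition; so some bag has ≥ 4 vertices and tw(G) ≥ 3. Therefore the treewidth is 3.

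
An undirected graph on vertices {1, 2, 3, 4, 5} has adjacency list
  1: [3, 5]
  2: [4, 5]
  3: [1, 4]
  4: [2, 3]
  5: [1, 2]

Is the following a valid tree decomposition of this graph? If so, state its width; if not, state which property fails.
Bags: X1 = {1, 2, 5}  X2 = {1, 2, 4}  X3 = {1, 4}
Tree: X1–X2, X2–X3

A tree decomposition must satisfy three properties: every vertex lies in some bag; for every edge, both endpoints lie together in some bag; and for every vertex, the bags containing it form a connected subtree. Here vertex 3 appears in no bag, so the decomposition is invalid.

No — vertex 3 appears in no bag.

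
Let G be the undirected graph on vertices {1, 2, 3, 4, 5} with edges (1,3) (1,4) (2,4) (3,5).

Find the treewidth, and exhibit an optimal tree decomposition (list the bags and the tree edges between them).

Each bag holds 2 vertices, so the decomposition has width 1, which upper-bounds the treewidth. Any graph with an edge has treewidth ≥ 1, and G has the edge 5–3. Therefore the treewidth is 1.

Treewidth 1.
One such decomposition:
Bags: B1 = {3, 5}  B2 = {1, 3}  B3 = {1, 4}  B4 = {2, 4}
Tree: B1–B2, B2–B3, B3–B4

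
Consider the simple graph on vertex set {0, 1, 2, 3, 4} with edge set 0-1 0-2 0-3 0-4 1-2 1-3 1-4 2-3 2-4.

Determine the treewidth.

3

A width-3 tree decomposition is:
Bags: B1 = {0, 1, 2, 4}  B2 = {0, 1, 2, 3}
Tree: B1–B2
Each bag holds 4 vertices, so the decomposition has width 3, which upper-bounds the treewidth. Conversely, {0, 1, 2, 3} is a clique of size 4, and the vertices of any clique must share a bag in every tree decomposition; so some bag has ≥ 4 vertices and tw(G) ≥ 3. Therefore the treewidth is 3.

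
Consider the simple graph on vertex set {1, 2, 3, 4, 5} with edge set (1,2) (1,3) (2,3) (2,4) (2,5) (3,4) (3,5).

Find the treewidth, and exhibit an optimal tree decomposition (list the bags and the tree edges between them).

Treewidth 2.
One such decomposition:
Bags: B1 = {2, 3, 4}  B2 = {2, 3, 5}  B3 = {1, 2, 3}
Tree: B1–B2, B1–B3

The largest bag has 3 vertices, giving width 2; this decomposition certifies tw(G) ≤ 2. For the lower bound, the 3 vertices {1, 2, 3} are pairwise adjacent, and any tree decomposition puts a clique entirely inside one bag — forcing width ≥ 2. The upper and lower bounds meet at 2, so that is the treewidth.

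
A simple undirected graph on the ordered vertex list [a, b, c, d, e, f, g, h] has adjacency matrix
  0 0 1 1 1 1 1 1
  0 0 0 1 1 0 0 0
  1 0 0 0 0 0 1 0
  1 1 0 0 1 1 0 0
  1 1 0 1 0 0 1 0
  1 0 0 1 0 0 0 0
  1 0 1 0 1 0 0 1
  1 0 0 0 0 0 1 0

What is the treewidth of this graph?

A width-2 tree decomposition is:
Bags: B1 = {a, d, e}  B2 = {b, d, e}  B3 = {a, e, g}  B4 = {a, d, f}  B5 = {a, c, g}  B6 = {a, g, h}
Tree: B1–B2, B1–B3, B1–B4, B3–B5, B3–B6
Every bag has size at most 3, so the width is 3 − 1 = 2 and tw(G) ≤ 2. For the lower bound, the 3 vertices {a, d, e} are pairwise adjacent, and any tree decomposition puts a clique entirely inside one bag — forcing width ≥ 2. Combining the bounds, tw(G) = 2.

2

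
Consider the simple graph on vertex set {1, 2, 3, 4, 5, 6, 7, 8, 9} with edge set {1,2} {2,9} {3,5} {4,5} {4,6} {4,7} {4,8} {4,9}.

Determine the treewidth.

1

A width-1 tree decomposition is:
Bags: B1 = {4, 9}  B2 = {4, 8}  B3 = {4, 5}  B4 = {3, 5}  B5 = {4, 6}  B6 = {2, 9}  B7 = {4, 7}  B8 = {1, 2}
Tree: B1–B2, B1–B3, B3–B4, B1–B5, B1–B6, B3–B7, B6–B8
The largest bag has 2 vertices, giving width 1; this decomposition certifies tw(G) ≤ 1. Since G has at least one edge (e.g. 4–9), it is not an edgeless graph, so tw(G) ≥ 1. Combining the bounds, tw(G) = 1.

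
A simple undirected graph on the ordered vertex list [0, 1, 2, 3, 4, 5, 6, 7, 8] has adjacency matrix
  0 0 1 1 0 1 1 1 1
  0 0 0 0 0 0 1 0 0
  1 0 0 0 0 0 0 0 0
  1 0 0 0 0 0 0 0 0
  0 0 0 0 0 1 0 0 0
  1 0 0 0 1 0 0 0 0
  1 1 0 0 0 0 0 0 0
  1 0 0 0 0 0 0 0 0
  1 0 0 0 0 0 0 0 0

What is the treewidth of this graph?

A width-1 tree decomposition is:
Bags: B1 = {0, 3}  B2 = {0, 5}  B3 = {0, 6}  B4 = {1, 6}  B5 = {4, 5}  B6 = {0, 7}  B7 = {0, 2}  B8 = {0, 8}
Tree: B1–B2, B2–B3, B3–B4, B2–B5, B2–B6, B6–B7, B6–B8
Every bag has size at most 2, so the width is 2 − 1 = 1 and tw(G) ≤ 1. Since G has at least one edge (e.g. 3–0), it is not an edgeless graph, so tw(G) ≥ 1. The upper and lower bounds meet at 1, so that is the treewidth.

1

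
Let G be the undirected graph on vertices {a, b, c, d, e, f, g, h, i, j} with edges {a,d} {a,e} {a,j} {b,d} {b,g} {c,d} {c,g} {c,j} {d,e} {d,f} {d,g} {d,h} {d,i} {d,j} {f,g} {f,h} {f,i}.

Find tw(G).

2

A width-2 tree decomposition is:
Bags: B1 = {d, f, i}  B2 = {d, f, g}  B3 = {c, d, g}  B4 = {b, d, g}  B5 = {c, d, j}  B6 = {d, f, h}  B7 = {a, d, j}  B8 = {a, d, e}
Tree: B1–B2, B2–B3, B2–B4, B3–B5, B1–B6, B5–B7, B7–B8
Every bag has size at most 3, so the width is 3 − 1 = 2 and tw(G) ≤ 2. For the lower bound, the 3 vertices {d, f, g} are pairwise adjacent, and any tree decomposition puts a clique entirely inside one bag — forcing width ≥ 2. Combining the bounds, tw(G) = 2.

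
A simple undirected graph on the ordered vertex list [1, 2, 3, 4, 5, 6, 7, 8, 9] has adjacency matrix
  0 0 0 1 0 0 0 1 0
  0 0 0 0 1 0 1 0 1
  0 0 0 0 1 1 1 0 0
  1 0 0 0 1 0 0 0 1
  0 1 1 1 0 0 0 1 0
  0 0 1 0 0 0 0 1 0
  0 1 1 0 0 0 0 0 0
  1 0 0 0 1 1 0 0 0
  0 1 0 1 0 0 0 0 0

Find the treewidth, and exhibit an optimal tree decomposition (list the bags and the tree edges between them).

Treewidth 3.
One optimal decomposition is:
Bags: B1 = {1, 2, 4, 9}  B2 = {1, 2, 4, 5}  B3 = {1, 2, 5, 8}  B4 = {2, 5, 7, 8}  B5 = {3, 5, 7, 8}  B6 = {3, 6, 7, 8}
Tree: B1–B2, B2–B3, B3–B4, B4–B5, B5–B6

Every bag has size at most 4, so the width is 4 − 1 = 3 and tw(G) ≤ 3. For the lower bound: the 4 vertex sets {1,4,9}, {2}, {5}, {3,6,7,8} are disjoint, each induces a connected subgraph, and every pair is joined by at least one edge of G. Contracting each set to a single vertex therefore yields K_{4} as a minor, and since treewidth is minor-monotone, tw(G) ≥ tw(K_{4}) = 3. The upper and lower bounds meet at 3, so that is the treewidth.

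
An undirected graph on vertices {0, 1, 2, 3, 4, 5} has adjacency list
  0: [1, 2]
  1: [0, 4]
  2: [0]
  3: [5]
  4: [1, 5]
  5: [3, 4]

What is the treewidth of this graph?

A width-1 tree decomposition is:
Bags: B1 = {3, 5}  B2 = {4, 5}  B3 = {1, 4}  B4 = {0, 1}  B5 = {0, 2}
Tree: B1–B2, B2–B3, B3–B4, B4–B5
Every bag has size at most 2, so the width is 2 − 1 = 1 and tw(G) ≤ 1. Since G has at least one edge (e.g. 3–5), it is not an edgeless graph, so tw(G) ≥ 1. Therefore the treewidth is 1.

1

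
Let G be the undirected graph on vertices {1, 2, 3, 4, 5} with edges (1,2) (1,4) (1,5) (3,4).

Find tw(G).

A width-1 tree decomposition is:
Bags: B1 = {1, 4}  B2 = {3, 4}  B3 = {1, 2}  B4 = {1, 5}
Tree: B1–B2, B1–B3, B1–B4
Every bag has size at most 2, so the width is 2 − 1 = 1 and tw(G) ≤ 1. Any graph with an edge has treewidth ≥ 1, and G has the edge 1–4. The upper and lower bounds meet at 1, so that is the treewidth.

1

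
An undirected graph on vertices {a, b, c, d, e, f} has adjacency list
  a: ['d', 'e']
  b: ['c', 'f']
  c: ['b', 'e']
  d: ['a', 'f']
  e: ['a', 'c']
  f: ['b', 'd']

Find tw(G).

A width-2 tree decomposition is:
Bags: B1 = {b, c, e}  B2 = {b, e, f}  B3 = {d, e, f}  B4 = {a, d, e}
Tree: B1–B2, B2–B3, B3–B4
Every bag has size at most 3, so the width is 3 − 1 = 2 and tw(G) ≤ 2. Since e–c–b–f–d–a–e is a cycle in G, G is not acyclic. Forests are exactly the graphs of treewidth ≤ 1, so tw(G) ≥ 2. Therefore the treewidth is 2.

2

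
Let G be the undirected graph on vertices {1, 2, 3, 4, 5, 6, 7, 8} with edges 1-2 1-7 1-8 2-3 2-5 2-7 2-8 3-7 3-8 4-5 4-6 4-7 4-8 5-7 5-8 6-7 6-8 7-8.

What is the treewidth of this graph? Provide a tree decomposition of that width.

Treewidth 3.
One such decomposition:
Bags: B1 = {2, 5, 7, 8}  B2 = {4, 5, 7, 8}  B3 = {2, 3, 7, 8}  B4 = {1, 2, 7, 8}  B5 = {4, 6, 7, 8}
Tree: B1–B2, B1–B3, B1–B4, B2–B5

Every bag has size at most 4, so the width is 4 − 1 = 3 and tw(G) ≤ 3. For the lower bound, the 4 vertices {1, 2, 7, 8} are pairwise adjacent, and any tree decomposition puts a clique entirely inside one bag — forcing width ≥ 3. The upper and lower bounds meet at 3, so that is the treewidth.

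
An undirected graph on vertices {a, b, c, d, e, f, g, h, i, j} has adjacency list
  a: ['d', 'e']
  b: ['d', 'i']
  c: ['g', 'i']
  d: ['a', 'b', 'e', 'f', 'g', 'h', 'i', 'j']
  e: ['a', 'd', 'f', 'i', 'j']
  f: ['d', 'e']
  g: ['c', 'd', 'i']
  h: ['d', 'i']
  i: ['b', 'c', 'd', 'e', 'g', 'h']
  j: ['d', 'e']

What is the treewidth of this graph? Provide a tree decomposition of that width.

Treewidth 2.
Bags: B1 = {b, d, i}  B2 = {d, g, i}  B3 = {d, e, i}  B4 = {d, e, f}  B5 = {d, h, i}  B6 = {c, g, i}  B7 = {a, d, e}  B8 = {d, e, j}
Tree: B1–B2, B1–B3, B3–B4, B2–B5, B2–B6, B4–B7, B3–B8

Each bag holds 3 vertices, so the decomposition has width 2, which upper-bounds the treewidth. Conversely, {a, d, e} is a clique of size 3, and the vertices of any clique must share a bag in every tree decomposition; so some bag has ≥ 3 vertices and tw(G) ≥ 2. Combining the bounds, tw(G) = 2.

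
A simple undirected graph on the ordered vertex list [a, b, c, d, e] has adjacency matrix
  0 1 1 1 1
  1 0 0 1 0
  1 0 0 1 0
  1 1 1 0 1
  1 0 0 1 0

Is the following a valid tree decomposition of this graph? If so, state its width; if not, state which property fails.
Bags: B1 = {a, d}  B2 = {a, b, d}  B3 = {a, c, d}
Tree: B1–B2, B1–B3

No — vertex e appears in no bag.

A tree decomposition must satisfy three properties: every vertex lies in some bag; for every edge, both endpoints lie together in some bag; and for every vertex, the bags containing it form a connected subtree. Here vertex e appears in no bag, so the decomposition is invalid.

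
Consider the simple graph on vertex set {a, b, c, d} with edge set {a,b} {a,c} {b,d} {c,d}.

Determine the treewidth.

A width-2 tree decomposition is:
Bags: B1 = {b, c, d}  B2 = {a, b, c}
Tree: B1–B2
Every bag has size at most 3, so the width is 3 − 1 = 2 and tw(G) ≤ 2. The edges c–d–b–a–c form a cycle, so G is not a tree and its treewidth is at least 2. The upper and lower bounds meet at 2, so that is the treewidth.

2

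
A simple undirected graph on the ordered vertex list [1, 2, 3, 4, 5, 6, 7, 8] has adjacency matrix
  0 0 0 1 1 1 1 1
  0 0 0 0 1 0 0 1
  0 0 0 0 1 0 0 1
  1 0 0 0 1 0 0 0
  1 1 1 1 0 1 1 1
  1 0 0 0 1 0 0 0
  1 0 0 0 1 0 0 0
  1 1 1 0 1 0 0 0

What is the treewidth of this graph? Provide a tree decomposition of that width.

Treewidth 2.
Bags: B1 = {1, 5, 8}  B2 = {1, 5, 6}  B3 = {3, 5, 8}  B4 = {1, 4, 5}  B5 = {2, 5, 8}  B6 = {1, 5, 7}
Tree: B1–B2, B1–B3, B1–B4, B3–B5, B1–B6

The largest bag has 3 vertices, giving width 2; this decomposition certifies tw(G) ≤ 2. For the lower bound, the 3 vertices {1, 5, 8} are pairwise adjacent, and any tree decomposition puts a clique entirely inside one bag — forcing width ≥ 2. Therefore the treewidth is 2.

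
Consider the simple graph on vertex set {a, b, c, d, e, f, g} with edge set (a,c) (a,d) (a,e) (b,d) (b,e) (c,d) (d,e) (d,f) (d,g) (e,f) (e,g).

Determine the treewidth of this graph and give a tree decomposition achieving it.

Each bag holds 3 vertices, so the decomposition has width 2, which upper-bounds the treewidth. For the lower bound, the 3 vertices {d, e, g} are pairwise adjacent, and any tree decomposition puts a clique entirely inside one bag — forcing width ≥ 2. Hence tw(G) = 2 exactly.

Treewidth 2.
One optimal decomposition is:
Bags: B1 = {b, d, e}  B2 = {a, d, e}  B3 = {d, e, g}  B4 = {d, e, f}  B5 = {a, c, d}
Tree: B1–B2, B1–B3, B2–B4, B2–B5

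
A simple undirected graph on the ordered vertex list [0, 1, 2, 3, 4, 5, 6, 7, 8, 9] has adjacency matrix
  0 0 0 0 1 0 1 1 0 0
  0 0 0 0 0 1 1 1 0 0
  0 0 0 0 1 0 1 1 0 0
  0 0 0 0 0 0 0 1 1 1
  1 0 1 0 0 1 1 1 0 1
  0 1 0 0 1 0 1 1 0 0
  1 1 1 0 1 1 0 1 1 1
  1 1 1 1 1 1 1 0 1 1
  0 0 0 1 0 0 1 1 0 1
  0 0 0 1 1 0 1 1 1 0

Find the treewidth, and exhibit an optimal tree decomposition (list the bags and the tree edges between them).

Each bag holds 4 vertices, so the decomposition has width 3, which upper-bounds the treewidth. Conversely, {3, 7, 8, 9} is a clique of size 4, and the vertices of any clique must share a bag in every tree decomposition; so some bag has ≥ 4 vertices and tw(G) ≥ 3. Combining the bounds, tw(G) = 3.

Treewidth 3.
One such decomposition:
Bags: B1 = {0, 4, 6, 7}  B2 = {4, 5, 6, 7}  B3 = {4, 6, 7, 9}  B4 = {6, 7, 8, 9}  B5 = {2, 4, 6, 7}  B6 = {3, 7, 8, 9}  B7 = {1, 5, 6, 7}
Tree: B1–B2, B1–B3, B3–B4, B1–B5, B4–B6, B2–B7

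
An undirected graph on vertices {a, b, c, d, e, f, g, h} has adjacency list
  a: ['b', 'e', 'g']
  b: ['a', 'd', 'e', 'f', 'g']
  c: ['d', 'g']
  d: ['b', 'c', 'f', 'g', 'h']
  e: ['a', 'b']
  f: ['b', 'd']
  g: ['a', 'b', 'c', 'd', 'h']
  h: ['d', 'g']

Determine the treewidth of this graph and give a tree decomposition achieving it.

Every bag has size at most 3, so the width is 3 − 1 = 2 and tw(G) ≤ 2. Conversely, {d, g, h} is a clique of size 3, and the vertices of any clique must share a bag in every tree decomposition; so some bag has ≥ 3 vertices and tw(G) ≥ 2. Therefore the treewidth is 2.

Treewidth 2.
One such decomposition:
Bags: B1 = {b, d, g}  B2 = {c, d, g}  B3 = {d, g, h}  B4 = {a, b, g}  B5 = {a, b, e}  B6 = {b, d, f}
Tree: B1–B2, B1–B3, B1–B4, B4–B5, B1–B6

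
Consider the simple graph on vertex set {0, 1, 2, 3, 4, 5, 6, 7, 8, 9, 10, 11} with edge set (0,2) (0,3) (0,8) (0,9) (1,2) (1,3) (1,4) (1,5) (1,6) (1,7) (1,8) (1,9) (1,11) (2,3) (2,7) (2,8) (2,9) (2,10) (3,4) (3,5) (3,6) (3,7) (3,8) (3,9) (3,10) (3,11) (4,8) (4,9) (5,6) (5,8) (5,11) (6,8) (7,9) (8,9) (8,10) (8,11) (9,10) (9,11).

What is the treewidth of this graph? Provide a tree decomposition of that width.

The largest bag has 5 vertices, giving width 4; this decomposition certifies tw(G) ≤ 4. On the other hand G contains the 5-clique {0, 2, 3, 8, 9}. A clique must lie in a single bag of any decomposition, so no decomposition can have width below 4. The upper and lower bounds meet at 4, so that is the treewidth.

Treewidth 4.
One optimal decomposition is:
Bags: B1 = {1, 3, 8, 9, 11}  B2 = {1, 2, 3, 8, 9}  B3 = {1, 3, 4, 8, 9}  B4 = {0, 2, 3, 8, 9}  B5 = {1, 3, 5, 8, 11}  B6 = {2, 3, 8, 9, 10}  B7 = {1, 3, 5, 6, 8}  B8 = {1, 2, 3, 7, 9}
Tree: B1–B2, B1–B3, B2–B4, B1–B5, B4–B6, B5–B7, B2–B8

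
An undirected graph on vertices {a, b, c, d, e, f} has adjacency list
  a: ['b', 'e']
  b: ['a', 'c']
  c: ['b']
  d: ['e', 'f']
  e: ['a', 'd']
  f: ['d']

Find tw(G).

A width-1 tree decomposition is:
Bags: B1 = {b, c}  B2 = {a, b}  B3 = {a, e}  B4 = {d, e}  B5 = {d, f}
Tree: B1–B2, B2–B3, B3–B4, B4–B5
Each bag holds 2 vertices, so the decomposition has width 1, which upper-bounds the treewidth. Since G has at least one edge (e.g. c–b), it is not an edgeless graph, so tw(G) ≥ 1. Hence tw(G) = 1 exactly.

1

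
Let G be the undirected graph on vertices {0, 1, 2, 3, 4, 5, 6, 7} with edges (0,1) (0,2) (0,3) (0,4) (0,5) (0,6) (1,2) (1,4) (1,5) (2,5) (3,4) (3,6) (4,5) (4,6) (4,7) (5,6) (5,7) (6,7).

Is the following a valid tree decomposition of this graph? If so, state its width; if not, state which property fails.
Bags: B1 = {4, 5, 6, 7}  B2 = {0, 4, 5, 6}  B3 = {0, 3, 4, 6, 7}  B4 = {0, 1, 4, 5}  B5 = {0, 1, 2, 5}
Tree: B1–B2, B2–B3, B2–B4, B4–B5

No — bags containing vertex 7 are not connected in the tree.

A tree decomposition must satisfy three properties: every vertex lies in some bag; for every edge, both endpoints lie together in some bag; and for every vertex, the bags containing it form a connected subtree. Here bags containing vertex 7 are not connected in the tree, so the decomposition is invalid.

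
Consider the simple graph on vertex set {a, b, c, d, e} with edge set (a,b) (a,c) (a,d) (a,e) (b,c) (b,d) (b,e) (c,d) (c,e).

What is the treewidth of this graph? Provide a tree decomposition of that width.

Treewidth 3.
One optimal decomposition is:
Bags: B1 = {a, b, c, e}  B2 = {a, b, c, d}
Tree: B1–B2

Every bag has size at most 4, so the width is 4 − 1 = 3 and tw(G) ≤ 3. On the other hand G contains the 4-clique {a, b, c, d}. A clique must lie in a single bag of any decomposition, so no decomposition can have width below 3. Therefore the treewidth is 3.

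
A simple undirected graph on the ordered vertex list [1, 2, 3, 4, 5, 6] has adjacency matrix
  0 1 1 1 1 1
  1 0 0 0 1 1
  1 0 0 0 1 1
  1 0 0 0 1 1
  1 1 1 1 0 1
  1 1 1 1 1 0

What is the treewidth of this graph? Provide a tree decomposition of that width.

Treewidth 3.
One such decomposition:
Bags: B1 = {1, 4, 5, 6}  B2 = {1, 3, 5, 6}  B3 = {1, 2, 5, 6}
Tree: B1–B2, B1–B3

Every bag has size at most 4, so the width is 4 − 1 = 3 and tw(G) ≤ 3. On the other hand G contains the 4-clique {1, 2, 5, 6}. A clique must lie in a single bag of any decomposition, so no decomposition can have width below 3. Hence tw(G) = 3 exactly.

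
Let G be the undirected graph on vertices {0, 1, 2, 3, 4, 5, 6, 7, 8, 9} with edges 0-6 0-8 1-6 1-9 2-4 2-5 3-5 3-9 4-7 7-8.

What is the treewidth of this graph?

A width-2 tree decomposition is:
Bags: B1 = {2, 4, 7}  B2 = {2, 5, 7}  B3 = {3, 5, 7}  B4 = {3, 7, 9}  B5 = {1, 7, 9}  B6 = {1, 6, 7}  B7 = {0, 6, 7}  B8 = {0, 7, 8}
Tree: B1–B2, B2–B3, B3–B4, B4–B5, B5–B6, B6–B7, B7–B8
Every bag has size at most 3, so the width is 3 − 1 = 2 and tw(G) ≤ 2. The edges 7–4–2–5–3–9–1–6–0–8–7 form a cycle, so G is not a tree and its treewidth is at least 2. Hence tw(G) = 2 exactly.

2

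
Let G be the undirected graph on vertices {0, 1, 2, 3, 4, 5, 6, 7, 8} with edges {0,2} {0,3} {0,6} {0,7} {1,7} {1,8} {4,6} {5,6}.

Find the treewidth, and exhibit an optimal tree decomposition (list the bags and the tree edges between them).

Treewidth 1.
Bags: B1 = {0, 7}  B2 = {0, 6}  B3 = {1, 7}  B4 = {1, 8}  B5 = {0, 3}  B6 = {0, 2}  B7 = {5, 6}  B8 = {4, 6}
Tree: B1–B2, B1–B3, B3–B4, B1–B5, B1–B6, B2–B7, B2–B8

Each bag holds 2 vertices, so the decomposition has width 1, which upper-bounds the treewidth. Since G has at least one edge (e.g. 7–0), it is not an edgeless graph, so tw(G) ≥ 1. The upper and lower bounds meet at 1, so that is the treewidth.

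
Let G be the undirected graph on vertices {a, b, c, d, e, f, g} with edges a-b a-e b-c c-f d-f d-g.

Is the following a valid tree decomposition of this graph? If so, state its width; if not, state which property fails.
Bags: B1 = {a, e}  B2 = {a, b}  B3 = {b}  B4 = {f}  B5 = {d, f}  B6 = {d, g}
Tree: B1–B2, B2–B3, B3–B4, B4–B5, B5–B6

A tree decomposition must satisfy three properties: every vertex lies in some bag; for every edge, both endpoints lie together in some bag; and for every vertex, the bags containing it form a connected subtree. Here vertex c appears in no bag, so the decomposition is invalid.

No — vertex c appears in no bag.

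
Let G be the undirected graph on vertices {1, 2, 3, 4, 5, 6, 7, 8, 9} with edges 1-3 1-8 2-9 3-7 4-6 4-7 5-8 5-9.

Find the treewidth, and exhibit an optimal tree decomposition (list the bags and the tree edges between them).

The largest bag has 2 vertices, giving width 1; this decomposition certifies tw(G) ≤ 1. Since G has at least one edge (e.g. 2–9), it is not an edgeless graph, so tw(G) ≥ 1. Therefore the treewidth is 1.

Treewidth 1.
Bags: B1 = {2, 9}  B2 = {5, 9}  B3 = {5, 8}  B4 = {1, 8}  B5 = {1, 3}  B6 = {3, 7}  B7 = {4, 7}  B8 = {4, 6}
Tree: B1–B2, B2–B3, B3–B4, B4–B5, B5–B6, B6–B7, B7–B8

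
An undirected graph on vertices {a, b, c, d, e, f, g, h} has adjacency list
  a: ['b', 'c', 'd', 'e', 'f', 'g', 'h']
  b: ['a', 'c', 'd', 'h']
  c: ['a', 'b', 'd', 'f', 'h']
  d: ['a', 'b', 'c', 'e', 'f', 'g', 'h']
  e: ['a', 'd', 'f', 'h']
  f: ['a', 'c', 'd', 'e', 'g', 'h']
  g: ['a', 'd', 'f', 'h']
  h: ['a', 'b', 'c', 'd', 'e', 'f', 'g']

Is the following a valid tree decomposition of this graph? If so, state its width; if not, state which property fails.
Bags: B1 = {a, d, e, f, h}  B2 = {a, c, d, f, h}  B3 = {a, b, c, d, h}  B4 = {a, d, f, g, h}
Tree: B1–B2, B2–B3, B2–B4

Yes; width 4.

Every vertex of G appears in some bag (union = {a, b, c, d, e, f, g, h}); every edge is covered by a bag; and for each vertex v the set of bags containing v is connected in the bag tree. The decomposition is therefore valid. The largest bag has 5 vertices, so the width is 4.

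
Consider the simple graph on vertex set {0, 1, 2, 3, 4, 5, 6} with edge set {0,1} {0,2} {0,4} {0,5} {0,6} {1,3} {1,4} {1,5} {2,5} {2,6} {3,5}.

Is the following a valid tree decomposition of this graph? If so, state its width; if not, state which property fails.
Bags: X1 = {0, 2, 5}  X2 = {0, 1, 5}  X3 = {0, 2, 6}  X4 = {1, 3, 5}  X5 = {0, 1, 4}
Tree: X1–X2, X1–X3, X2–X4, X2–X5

Yes; width 2.

Checking the three conditions: (i) the bags cover all of {0, 1, 2, 3, 4, 5, 6}; (ii) for each edge, some bag contains both endpoints; (iii) the bags containing any fixed vertex form a subtree. All hold, so the decomposition is valid with width 3 − 1 = 2.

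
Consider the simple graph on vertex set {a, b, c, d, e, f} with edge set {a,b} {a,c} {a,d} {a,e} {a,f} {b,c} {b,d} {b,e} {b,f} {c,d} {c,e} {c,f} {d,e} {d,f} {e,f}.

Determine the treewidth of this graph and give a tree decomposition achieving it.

Treewidth 5.
Bags: B1 = {a, b, c, d, e, f}
Tree: (single bag)

With just one bag of size 6, the width is 6 − 1 = 5, so tw(G) ≤ 5. Conversely, {a, b, c, d, e, f} is a clique of size 6, and the vertices of any clique must share a bag in every tree decomposition; so some bag has ≥ 6 vertices and tw(G) ≥ 5. Therefore the treewidth is 5.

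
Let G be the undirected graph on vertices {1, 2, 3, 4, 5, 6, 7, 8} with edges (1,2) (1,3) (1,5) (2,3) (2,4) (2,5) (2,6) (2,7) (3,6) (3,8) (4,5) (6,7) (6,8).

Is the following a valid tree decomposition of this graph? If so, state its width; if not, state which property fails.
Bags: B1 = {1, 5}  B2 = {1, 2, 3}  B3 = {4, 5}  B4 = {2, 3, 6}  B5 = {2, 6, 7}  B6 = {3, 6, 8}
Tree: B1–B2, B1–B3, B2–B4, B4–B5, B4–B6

No — edge (2,5) lies in no bag.

A tree decomposition must satisfy three properties: every vertex lies in some bag; for every edge, both endpoints lie together in some bag; and for every vertex, the bags containing it form a connected subtree. Here edge (2,5) lies in no bag, so the decomposition is invalid.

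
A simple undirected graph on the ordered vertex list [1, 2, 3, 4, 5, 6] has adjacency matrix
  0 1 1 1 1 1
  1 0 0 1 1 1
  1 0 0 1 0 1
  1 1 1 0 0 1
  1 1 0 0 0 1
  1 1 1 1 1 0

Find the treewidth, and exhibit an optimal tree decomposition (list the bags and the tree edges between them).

Each bag holds 4 vertices, so the decomposition has width 3, which upper-bounds the treewidth. On the other hand G contains the 4-clique {1, 2, 4, 6}. A clique must lie in a single bag of any decomposition, so no decomposition can have width below 3. Therefore the treewidth is 3.

Treewidth 3.
One such decomposition:
Bags: B1 = {1, 2, 4, 6}  B2 = {1, 3, 4, 6}  B3 = {1, 2, 5, 6}
Tree: B1–B2, B1–B3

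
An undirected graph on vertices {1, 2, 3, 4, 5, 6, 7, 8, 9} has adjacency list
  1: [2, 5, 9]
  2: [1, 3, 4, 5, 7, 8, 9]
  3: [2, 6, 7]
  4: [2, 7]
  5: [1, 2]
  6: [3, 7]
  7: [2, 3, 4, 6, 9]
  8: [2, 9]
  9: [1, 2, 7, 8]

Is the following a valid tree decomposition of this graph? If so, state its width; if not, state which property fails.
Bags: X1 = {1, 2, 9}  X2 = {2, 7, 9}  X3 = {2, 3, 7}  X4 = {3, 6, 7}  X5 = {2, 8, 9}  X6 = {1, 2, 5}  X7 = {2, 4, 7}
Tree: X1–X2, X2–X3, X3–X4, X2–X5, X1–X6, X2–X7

Yes; width 2.

Checking the three conditions: (i) the bags cover all of {1, 2, 3, 4, 5, 6, 7, 8, 9}; (ii) for each edge, some bag contains both endpoints; (iii) the bags containing any fixed vertex form a subtree. All hold, so the decomposition is valid with width 3 − 1 = 2.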